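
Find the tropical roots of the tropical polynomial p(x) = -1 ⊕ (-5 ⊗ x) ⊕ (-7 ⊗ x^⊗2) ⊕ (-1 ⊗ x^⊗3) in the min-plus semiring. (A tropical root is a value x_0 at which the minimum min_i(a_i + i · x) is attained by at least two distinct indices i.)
Roots: {-6, 2, 4}

Each tropical root is a break point of the lower envelope of the lines y = a_i + i · x (there are 4 lines, with slopes 0, 1, ..., 3). Only the lines that attain the minimum somewhere contribute to roots; other lines are dominated. Here the surviving (envelope) indices are i = 3, i = 2, i = 1, i = 0.
Intersections between consecutive envelope lines give the roots: for adjacent envelope indices i < j the intersection is x = (a_i − a_j) / (j − i). Reading off the sorted break points: {-6, 2, 4}.
Verification: at each break x_0, at least two indices attain the minimum of min_i(a_i + i · x_0).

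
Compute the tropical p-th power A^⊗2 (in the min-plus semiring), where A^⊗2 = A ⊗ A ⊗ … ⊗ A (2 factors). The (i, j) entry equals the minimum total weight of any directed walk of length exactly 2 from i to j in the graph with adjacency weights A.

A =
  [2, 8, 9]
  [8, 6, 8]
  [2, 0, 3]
A^⊗2 =
  [4, 9, 11]
  [10, 8, 11]
  [4, 3, 6]

Each entry (A^⊗2)_ij equals the minimum over all length-2 walks i = v_0 → v_1 → … → v_2 = j of Σ_t A[v_t][v_{t+1}]. For example, for (i, j) = (0, 2) we minimise over 3 possible intermediate vertex sequences; the minimum is 11, attained along the walk 0 → 0 → 2.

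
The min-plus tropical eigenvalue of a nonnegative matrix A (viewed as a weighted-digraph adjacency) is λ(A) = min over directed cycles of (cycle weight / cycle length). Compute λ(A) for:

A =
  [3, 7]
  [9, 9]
λ(A) = 3

Enumerate directed cycles and compute their means (weight / length). Sample:
  cycle 0 → 0: weight = 3, length = 1, mean = 3/1 ≈ 3.000
  cycle 1 → 1: weight = 9, length = 1, mean = 9/1 ≈ 9.000
  cycle 0 → 1 → 0: weight = 16, length = 2, mean = 16/2 ≈ 8.000
  cycle 1 → 0 → 1: weight = 16, length = 2, mean = 16/2 ≈ 8.000
Minimum mean = 3.000, attained e.g. along the cycle 0 → 0 with weight 3 and length 1. So λ(A) = 3/1 = 3.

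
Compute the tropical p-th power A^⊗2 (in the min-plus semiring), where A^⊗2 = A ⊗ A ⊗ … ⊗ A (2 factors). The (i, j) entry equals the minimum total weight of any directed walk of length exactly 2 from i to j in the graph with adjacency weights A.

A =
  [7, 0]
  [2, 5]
A^⊗2 =
  [2, 5]
  [7, 2]

Each entry (A^⊗2)_ij equals the minimum over all length-2 walks i = v_0 → v_1 → … → v_2 = j of Σ_t A[v_t][v_{t+1}]. For example, for (i, j) = (0, 1) we minimise over 2 possible intermediate vertex sequences; the minimum is 5, attained along the walk 0 → 1 → 1.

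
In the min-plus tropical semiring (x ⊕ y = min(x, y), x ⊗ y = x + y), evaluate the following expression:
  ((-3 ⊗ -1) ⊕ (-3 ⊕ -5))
((-3 ⊗ -1) ⊕ (-3 ⊕ -5)) = -5

Expand innermost to outermost. Recall ⊕ takes the minimum of its arguments and ⊗ takes their sum. Working out the expression ((-3 ⊗ -1) ⊕ (-3 ⊕ -5)) gives -5.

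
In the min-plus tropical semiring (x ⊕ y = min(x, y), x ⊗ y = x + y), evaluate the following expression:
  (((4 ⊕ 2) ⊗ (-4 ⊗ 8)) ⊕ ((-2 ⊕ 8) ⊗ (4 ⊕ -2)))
(((4 ⊕ 2) ⊗ (-4 ⊗ 8)) ⊕ ((-2 ⊕ 8) ⊗ (4 ⊕ -2))) = -4

Expand innermost to outermost. Recall ⊕ takes the minimum of its arguments and ⊗ takes their sum. Working out the expression (((4 ⊕ 2) ⊗ (-4 ⊗ 8)) ⊕ ((-2 ⊕ 8) ⊗ (4 ⊕ -2))) gives -4.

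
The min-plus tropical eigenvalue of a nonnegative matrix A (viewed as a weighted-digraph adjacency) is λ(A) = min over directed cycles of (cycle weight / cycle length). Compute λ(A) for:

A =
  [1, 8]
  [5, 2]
λ(A) = 1

Enumerate directed cycles and compute their means (weight / length). Sample:
  cycle 0 → 0: weight = 1, length = 1, mean = 1/1 ≈ 1.000
  cycle 1 → 1: weight = 2, length = 1, mean = 2/1 ≈ 2.000
  cycle 0 → 1 → 0: weight = 13, length = 2, mean = 13/2 ≈ 6.500
  cycle 1 → 0 → 1: weight = 13, length = 2, mean = 13/2 ≈ 6.500
Minimum mean = 1.000, attained e.g. along the cycle 0 → 0 with weight 1 and length 1. So λ(A) = 1/1 = 1.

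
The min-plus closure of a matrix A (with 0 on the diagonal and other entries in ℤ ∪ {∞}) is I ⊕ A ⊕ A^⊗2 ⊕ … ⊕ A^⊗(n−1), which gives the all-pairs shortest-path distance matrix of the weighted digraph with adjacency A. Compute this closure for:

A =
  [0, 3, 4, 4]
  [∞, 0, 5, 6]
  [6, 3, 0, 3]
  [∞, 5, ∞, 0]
Closure =
  [0, 3, 4, 4]
  [11, 0, 5, 6]
  [6, 3, 0, 3]
  [16, 5, 10, 0]

This is the Floyd-Warshall all-pairs shortest-path computation. For each intermediate vertex k = 0, 1, …, 3, update dist[i][j] ← min(dist[i][j], dist[i][k] + dist[k][j]). The final matrix gives, for each (i, j), the minimum total weight of any directed path from i to j (possibly empty when i = j).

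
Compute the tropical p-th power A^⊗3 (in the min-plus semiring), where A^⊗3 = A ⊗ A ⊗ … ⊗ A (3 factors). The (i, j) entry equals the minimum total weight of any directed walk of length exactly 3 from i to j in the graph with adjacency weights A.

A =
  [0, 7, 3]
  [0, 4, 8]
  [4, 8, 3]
A^⊗3 =
  [0, 7, 3]
  [0, 7, 3]
  [4, 11, 7]

Each entry (A^⊗3)_ij equals the minimum over all length-3 walks i = v_0 → v_1 → … → v_3 = j of Σ_t A[v_t][v_{t+1}]. For example, for (i, j) = (0, 2) we minimise over 9 possible intermediate vertex sequences; the minimum is 3, attained along the walk 0 → 0 → 0 → 2.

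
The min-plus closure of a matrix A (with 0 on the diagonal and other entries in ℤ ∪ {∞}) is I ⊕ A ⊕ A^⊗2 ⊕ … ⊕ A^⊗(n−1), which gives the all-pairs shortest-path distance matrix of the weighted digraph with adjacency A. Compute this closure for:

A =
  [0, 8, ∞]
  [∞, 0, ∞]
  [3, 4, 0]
Closure =
  [0, 8, ∞]
  [∞, 0, ∞]
  [3, 4, 0]

This is the Floyd-Warshall all-pairs shortest-path computation. For each intermediate vertex k = 0, 1, …, 2, update dist[i][j] ← min(dist[i][j], dist[i][k] + dist[k][j]). The final matrix gives, for each (i, j), the minimum total weight of any directed path from i to j (possibly empty when i = j).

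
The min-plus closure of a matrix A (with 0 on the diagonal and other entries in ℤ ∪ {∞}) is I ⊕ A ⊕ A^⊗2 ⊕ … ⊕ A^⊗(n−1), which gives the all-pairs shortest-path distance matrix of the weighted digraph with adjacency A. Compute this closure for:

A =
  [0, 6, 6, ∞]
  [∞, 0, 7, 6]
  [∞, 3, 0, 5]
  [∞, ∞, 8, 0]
Closure =
  [0, 6, 6, 11]
  [∞, 0, 7, 6]
  [∞, 3, 0, 5]
  [∞, 11, 8, 0]

This is the Floyd-Warshall all-pairs shortest-path computation. For each intermediate vertex k = 0, 1, …, 3, update dist[i][j] ← min(dist[i][j], dist[i][k] + dist[k][j]). The final matrix gives, for each (i, j), the minimum total weight of any directed path from i to j (possibly empty when i = j).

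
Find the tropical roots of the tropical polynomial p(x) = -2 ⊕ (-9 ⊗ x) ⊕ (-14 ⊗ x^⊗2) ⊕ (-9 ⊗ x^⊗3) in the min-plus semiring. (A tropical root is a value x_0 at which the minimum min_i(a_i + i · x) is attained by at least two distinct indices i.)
Roots: {-5, 5, 7}

Each tropical root is a break point of the lower envelope of the lines y = a_i + i · x (there are 4 lines, with slopes 0, 1, ..., 3). Only the lines that attain the minimum somewhere contribute to roots; other lines are dominated. Here the surviving (envelope) indices are i = 3, i = 2, i = 1, i = 0.
Intersections between consecutive envelope lines give the roots: for adjacent envelope indices i < j the intersection is x = (a_i − a_j) / (j − i). Reading off the sorted break points: {-5, 5, 7}.
Verification: at each break x_0, at least two indices attain the minimum of min_i(a_i + i · x_0).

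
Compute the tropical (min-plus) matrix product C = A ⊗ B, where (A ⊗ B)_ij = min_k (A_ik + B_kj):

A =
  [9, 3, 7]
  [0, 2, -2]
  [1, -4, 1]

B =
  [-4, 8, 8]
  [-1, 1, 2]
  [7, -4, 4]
A ⊗ B =
  [2, 3, 5]
  [-4, -6, 2]
  [-5, -3, -2]

Apply the min-plus product entry-by-entry:
  C[0][0] = min over k of (A[0][0] + B[0][0] = 9 + -4 = 5, A[0][1] + B[1][0] = 3 + -1 = 2, A[0][2] + B[2][0] = 7 + 7 = 14) = 2 (attained at k = 1)
  C[0][1] = min over k of (A[0][0] + B[0][1] = 9 + 8 = 17, A[0][1] + B[1][1] = 3 + 1 = 4, A[0][2] + B[2][1] = 7 + -4 = 3) = 3 (attained at k = 2)
  C[0][2] = min over k of (A[0][0] + B[0][2] = 9 + 8 = 17, A[0][1] + B[1][2] = 3 + 2 = 5, A[0][2] + B[2][2] = 7 + 4 = 11) = 5 (attained at k = 1)
  C[1][0] = min over k of (A[1][0] + B[0][0] = 0 + -4 = -4, A[1][1] + B[1][0] = 2 + -1 = 1, A[1][2] + B[2][0] = -2 + 7 = 5) = -4 (attained at k = 0)
  C[1][1] = min over k of (A[1][0] + B[0][1] = 0 + 8 = 8, A[1][1] + B[1][1] = 2 + 1 = 3, A[1][2] + B[2][1] = -2 + -4 = -6) = -6 (attained at k = 2)
  C[1][2] = min over k of (A[1][0] + B[0][2] = 0 + 8 = 8, A[1][1] + B[1][2] = 2 + 2 = 4, A[1][2] + B[2][2] = -2 + 4 = 2) = 2 (attained at k = 2)
  C[2][0] = min over k of (A[2][0] + B[0][0] = 1 + -4 = -3, A[2][1] + B[1][0] = -4 + -1 = -5, A[2][2] + B[2][0] = 1 + 7 = 8) = -5 (attained at k = 1)
  C[2][1] = min over k of (A[2][0] + B[0][1] = 1 + 8 = 9, A[2][1] + B[1][1] = -4 + 1 = -3, A[2][2] + B[2][1] = 1 + -4 = -3) = -3 (attained at k = 1)
  C[2][2] = min over k of (A[2][0] + B[0][2] = 1 + 8 = 9, A[2][1] + B[1][2] = -4 + 2 = -2, A[2][2] + B[2][2] = 1 + 4 = 5) = -2 (attained at k = 1)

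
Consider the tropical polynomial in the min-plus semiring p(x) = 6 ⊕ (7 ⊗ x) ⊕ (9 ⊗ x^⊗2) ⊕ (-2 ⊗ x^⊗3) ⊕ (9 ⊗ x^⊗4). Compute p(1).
p(1) = 1

A tropical monomial a ⊗ x^⊗i evaluates to a + i · x. Evaluating each term at x = 1:
  Term 0 contributes 6 + 0 · 1 = 6
  Term 1 contributes 7 + 1 · 1 = 8
  Term 2 contributes 9 + 2 · 1 = 11
  Term 3 contributes -2 + 3 · 1 = 1
  Term 4 contributes 9 + 4 · 1 = 13
p(1) = ⊕ of these = min[6, 8, 11, 1, 13] = 1.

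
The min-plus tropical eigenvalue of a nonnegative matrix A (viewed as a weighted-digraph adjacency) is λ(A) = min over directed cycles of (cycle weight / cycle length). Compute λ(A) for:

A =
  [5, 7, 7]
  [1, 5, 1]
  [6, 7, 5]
λ(A) = 4

Enumerate directed cycles and compute their means (weight / length). Sample:
  cycle 0 → 0: weight = 5, length = 1, mean = 5/1 ≈ 5.000
  cycle 1 → 1: weight = 5, length = 1, mean = 5/1 ≈ 5.000
  cycle 2 → 2: weight = 5, length = 1, mean = 5/1 ≈ 5.000
  cycle 0 → 1 → 0: weight = 8, length = 2, mean = 8/2 ≈ 4.000
  cycle 0 → 2 → 0: weight = 13, length = 2, mean = 13/2 ≈ 6.500
  cycle 1 → 0 → 1: weight = 8, length = 2, mean = 8/2 ≈ 4.000
Minimum mean = 4.000, attained e.g. along the cycle 0 → 1 → 0 with weight 8 and length 2. So λ(A) = 8/2 = 4.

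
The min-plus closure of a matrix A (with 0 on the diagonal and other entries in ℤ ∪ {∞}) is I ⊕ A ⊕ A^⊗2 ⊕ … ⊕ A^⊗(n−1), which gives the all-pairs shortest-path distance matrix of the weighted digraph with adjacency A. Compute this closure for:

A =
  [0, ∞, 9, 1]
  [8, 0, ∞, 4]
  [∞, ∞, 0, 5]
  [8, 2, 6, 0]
Closure =
  [0, 3, 7, 1]
  [8, 0, 10, 4]
  [13, 7, 0, 5]
  [8, 2, 6, 0]

This is the Floyd-Warshall all-pairs shortest-path computation. For each intermediate vertex k = 0, 1, …, 3, update dist[i][j] ← min(dist[i][j], dist[i][k] + dist[k][j]). The final matrix gives, for each (i, j), the minimum total weight of any directed path from i to j (possibly empty when i = j).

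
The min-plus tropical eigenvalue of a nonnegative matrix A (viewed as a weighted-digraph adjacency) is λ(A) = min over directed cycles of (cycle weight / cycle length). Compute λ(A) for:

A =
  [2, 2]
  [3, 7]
λ(A) = 2

Enumerate directed cycles and compute their means (weight / length). Sample:
  cycle 0 → 0: weight = 2, length = 1, mean = 2/1 ≈ 2.000
  cycle 1 → 1: weight = 7, length = 1, mean = 7/1 ≈ 7.000
  cycle 0 → 1 → 0: weight = 5, length = 2, mean = 5/2 ≈ 2.500
  cycle 1 → 0 → 1: weight = 5, length = 2, mean = 5/2 ≈ 2.500
Minimum mean = 2.000, attained e.g. along the cycle 0 → 0 with weight 2 and length 1. So λ(A) = 2/1 = 2.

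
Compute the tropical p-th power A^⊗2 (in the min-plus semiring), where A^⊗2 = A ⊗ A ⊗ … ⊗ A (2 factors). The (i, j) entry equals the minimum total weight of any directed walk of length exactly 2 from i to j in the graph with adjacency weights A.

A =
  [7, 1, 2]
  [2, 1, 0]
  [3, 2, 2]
A^⊗2 =
  [3, 2, 1]
  [3, 2, 1]
  [4, 3, 2]

Each entry (A^⊗2)_ij equals the minimum over all length-2 walks i = v_0 → v_1 → … → v_2 = j of Σ_t A[v_t][v_{t+1}]. For example, for (i, j) = (0, 2) we minimise over 3 possible intermediate vertex sequences; the minimum is 1, attained along the walk 0 → 1 → 2.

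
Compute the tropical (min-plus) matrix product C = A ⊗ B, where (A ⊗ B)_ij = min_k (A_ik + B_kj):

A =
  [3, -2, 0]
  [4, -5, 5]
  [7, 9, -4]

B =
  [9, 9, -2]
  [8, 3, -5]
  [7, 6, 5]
A ⊗ B =
  [6, 1, -7]
  [3, -2, -10]
  [3, 2, 1]

Apply the min-plus product entry-by-entry:
  C[0][0] = min over k of (A[0][0] + B[0][0] = 3 + 9 = 12, A[0][1] + B[1][0] = -2 + 8 = 6, A[0][2] + B[2][0] = 0 + 7 = 7) = 6 (attained at k = 1)
  C[0][1] = min over k of (A[0][0] + B[0][1] = 3 + 9 = 12, A[0][1] + B[1][1] = -2 + 3 = 1, A[0][2] + B[2][1] = 0 + 6 = 6) = 1 (attained at k = 1)
  C[0][2] = min over k of (A[0][0] + B[0][2] = 3 + -2 = 1, A[0][1] + B[1][2] = -2 + -5 = -7, A[0][2] + B[2][2] = 0 + 5 = 5) = -7 (attained at k = 1)
  C[1][0] = min over k of (A[1][0] + B[0][0] = 4 + 9 = 13, A[1][1] + B[1][0] = -5 + 8 = 3, A[1][2] + B[2][0] = 5 + 7 = 12) = 3 (attained at k = 1)
  C[1][1] = min over k of (A[1][0] + B[0][1] = 4 + 9 = 13, A[1][1] + B[1][1] = -5 + 3 = -2, A[1][2] + B[2][1] = 5 + 6 = 11) = -2 (attained at k = 1)
  C[1][2] = min over k of (A[1][0] + B[0][2] = 4 + -2 = 2, A[1][1] + B[1][2] = -5 + -5 = -10, A[1][2] + B[2][2] = 5 + 5 = 10) = -10 (attained at k = 1)
  C[2][0] = min over k of (A[2][0] + B[0][0] = 7 + 9 = 16, A[2][1] + B[1][0] = 9 + 8 = 17, A[2][2] + B[2][0] = -4 + 7 = 3) = 3 (attained at k = 2)
  C[2][1] = min over k of (A[2][0] + B[0][1] = 7 + 9 = 16, A[2][1] + B[1][1] = 9 + 3 = 12, A[2][2] + B[2][1] = -4 + 6 = 2) = 2 (attained at k = 2)
  C[2][2] = min over k of (A[2][0] + B[0][2] = 7 + -2 = 5, A[2][1] + B[1][2] = 9 + -5 = 4, A[2][2] + B[2][2] = -4 + 5 = 1) = 1 (attained at k = 2)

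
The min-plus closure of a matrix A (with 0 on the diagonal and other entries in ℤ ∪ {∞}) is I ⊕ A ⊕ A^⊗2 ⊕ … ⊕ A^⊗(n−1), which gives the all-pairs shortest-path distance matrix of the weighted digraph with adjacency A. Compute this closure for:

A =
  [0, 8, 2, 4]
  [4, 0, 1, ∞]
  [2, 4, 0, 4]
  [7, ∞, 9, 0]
Closure =
  [0, 6, 2, 4]
  [3, 0, 1, 5]
  [2, 4, 0, 4]
  [7, 13, 9, 0]

This is the Floyd-Warshall all-pairs shortest-path computation. For each intermediate vertex k = 0, 1, …, 3, update dist[i][j] ← min(dist[i][j], dist[i][k] + dist[k][j]). The final matrix gives, for each (i, j), the minimum total weight of any directed path from i to j (possibly empty when i = j).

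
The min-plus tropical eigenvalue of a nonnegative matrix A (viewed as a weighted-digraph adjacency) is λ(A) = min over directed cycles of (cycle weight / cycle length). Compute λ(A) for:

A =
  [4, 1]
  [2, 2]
λ(A) = 3/2

Enumerate directed cycles and compute their means (weight / length). Sample:
  cycle 0 → 0: weight = 4, length = 1, mean = 4/1 ≈ 4.000
  cycle 1 → 1: weight = 2, length = 1, mean = 2/1 ≈ 2.000
  cycle 0 → 1 → 0: weight = 3, length = 2, mean = 3/2 ≈ 1.500
  cycle 1 → 0 → 1: weight = 3, length = 2, mean = 3/2 ≈ 1.500
Minimum mean = 1.500, attained e.g. along the cycle 0 → 1 → 0 with weight 3 and length 2. So λ(A) = 3/2 = 3/2.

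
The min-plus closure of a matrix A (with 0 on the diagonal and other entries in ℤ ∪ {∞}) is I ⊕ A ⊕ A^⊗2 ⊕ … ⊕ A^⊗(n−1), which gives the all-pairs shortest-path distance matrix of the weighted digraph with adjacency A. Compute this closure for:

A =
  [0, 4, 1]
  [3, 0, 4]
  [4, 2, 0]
Closure =
  [0, 3, 1]
  [3, 0, 4]
  [4, 2, 0]

This is the Floyd-Warshall all-pairs shortest-path computation. For each intermediate vertex k = 0, 1, …, 2, update dist[i][j] ← min(dist[i][j], dist[i][k] + dist[k][j]). The final matrix gives, for each (i, j), the minimum total weight of any directed path from i to j (possibly empty when i = j).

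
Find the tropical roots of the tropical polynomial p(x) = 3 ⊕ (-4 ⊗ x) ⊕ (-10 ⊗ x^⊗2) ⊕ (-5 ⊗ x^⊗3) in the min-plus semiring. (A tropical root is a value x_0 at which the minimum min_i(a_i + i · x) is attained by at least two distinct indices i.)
Roots: {-5, 6, 7}

Each tropical root is a break point of the lower envelope of the lines y = a_i + i · x (there are 4 lines, with slopes 0, 1, ..., 3). Only the lines that attain the minimum somewhere contribute to roots; other lines are dominated. Here the surviving (envelope) indices are i = 3, i = 2, i = 1, i = 0.
Intersections between consecutive envelope lines give the roots: for adjacent envelope indices i < j the intersection is x = (a_i − a_j) / (j − i). Reading off the sorted break points: {-5, 6, 7}.
Verification: at each break x_0, at least two indices attain the minimum of min_i(a_i + i · x_0).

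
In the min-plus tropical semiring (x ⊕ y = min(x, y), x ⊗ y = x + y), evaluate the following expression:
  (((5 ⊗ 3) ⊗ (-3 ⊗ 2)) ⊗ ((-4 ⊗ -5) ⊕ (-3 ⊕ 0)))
(((5 ⊗ 3) ⊗ (-3 ⊗ 2)) ⊗ ((-4 ⊗ -5) ⊕ (-3 ⊕ 0))) = -2

Expand innermost to outermost. Recall ⊕ takes the minimum of its arguments and ⊗ takes their sum. Working out the expression (((5 ⊗ 3) ⊗ (-3 ⊗ 2)) ⊗ ((-4 ⊗ -5) ⊕ (-3 ⊕ 0))) gives -2.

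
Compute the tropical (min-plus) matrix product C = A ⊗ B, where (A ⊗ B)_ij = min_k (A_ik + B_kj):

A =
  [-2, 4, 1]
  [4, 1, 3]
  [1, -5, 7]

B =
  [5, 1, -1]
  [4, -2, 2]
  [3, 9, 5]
A ⊗ B =
  [3, -1, -3]
  [5, -1, 3]
  [-1, -7, -3]

Apply the min-plus product entry-by-entry:
  C[0][0] = min over k of (A[0][0] + B[0][0] = -2 + 5 = 3, A[0][1] + B[1][0] = 4 + 4 = 8, A[0][2] + B[2][0] = 1 + 3 = 4) = 3 (attained at k = 0)
  C[0][1] = min over k of (A[0][0] + B[0][1] = -2 + 1 = -1, A[0][1] + B[1][1] = 4 + -2 = 2, A[0][2] + B[2][1] = 1 + 9 = 10) = -1 (attained at k = 0)
  C[0][2] = min over k of (A[0][0] + B[0][2] = -2 + -1 = -3, A[0][1] + B[1][2] = 4 + 2 = 6, A[0][2] + B[2][2] = 1 + 5 = 6) = -3 (attained at k = 0)
  C[1][0] = min over k of (A[1][0] + B[0][0] = 4 + 5 = 9, A[1][1] + B[1][0] = 1 + 4 = 5, A[1][2] + B[2][0] = 3 + 3 = 6) = 5 (attained at k = 1)
  C[1][1] = min over k of (A[1][0] + B[0][1] = 4 + 1 = 5, A[1][1] + B[1][1] = 1 + -2 = -1, A[1][2] + B[2][1] = 3 + 9 = 12) = -1 (attained at k = 1)
  C[1][2] = min over k of (A[1][0] + B[0][2] = 4 + -1 = 3, A[1][1] + B[1][2] = 1 + 2 = 3, A[1][2] + B[2][2] = 3 + 5 = 8) = 3 (attained at k = 0)
  C[2][0] = min over k of (A[2][0] + B[0][0] = 1 + 5 = 6, A[2][1] + B[1][0] = -5 + 4 = -1, A[2][2] + B[2][0] = 7 + 3 = 10) = -1 (attained at k = 1)
  C[2][1] = min over k of (A[2][0] + B[0][1] = 1 + 1 = 2, A[2][1] + B[1][1] = -5 + -2 = -7, A[2][2] + B[2][1] = 7 + 9 = 16) = -7 (attained at k = 1)
  C[2][2] = min over k of (A[2][0] + B[0][2] = 1 + -1 = 0, A[2][1] + B[1][2] = -5 + 2 = -3, A[2][2] + B[2][2] = 7 + 5 = 12) = -3 (attained at k = 1)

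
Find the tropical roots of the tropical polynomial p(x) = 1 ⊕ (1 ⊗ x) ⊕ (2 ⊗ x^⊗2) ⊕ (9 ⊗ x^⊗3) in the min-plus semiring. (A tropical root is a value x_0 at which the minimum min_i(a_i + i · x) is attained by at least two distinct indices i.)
Roots: {-7, -1, 0}

Each tropical root is a break point of the lower envelope of the lines y = a_i + i · x (there are 4 lines, with slopes 0, 1, ..., 3). Only the lines that attain the minimum somewhere contribute to roots; other lines are dominated. Here the surviving (envelope) indices are i = 3, i = 2, i = 1, i = 0.
Intersections between consecutive envelope lines give the roots: for adjacent envelope indices i < j the intersection is x = (a_i − a_j) / (j − i). Reading off the sorted break points: {-7, -1, 0}.
Verification: at each break x_0, at least two indices attain the minimum of min_i(a_i + i · x_0).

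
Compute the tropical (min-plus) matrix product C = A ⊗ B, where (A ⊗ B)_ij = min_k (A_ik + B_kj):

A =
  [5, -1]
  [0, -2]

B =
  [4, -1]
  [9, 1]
A ⊗ B =
  [8, 0]
  [4, -1]

Apply the min-plus product entry-by-entry:
  C[0][0] = min over k of (A[0][0] + B[0][0] = 5 + 4 = 9, A[0][1] + B[1][0] = -1 + 9 = 8) = 8 (attained at k = 1)
  C[0][1] = min over k of (A[0][0] + B[0][1] = 5 + -1 = 4, A[0][1] + B[1][1] = -1 + 1 = 0) = 0 (attained at k = 1)
  C[1][0] = min over k of (A[1][0] + B[0][0] = 0 + 4 = 4, A[1][1] + B[1][0] = -2 + 9 = 7) = 4 (attained at k = 0)
  C[1][1] = min over k of (A[1][0] + B[0][1] = 0 + -1 = -1, A[1][1] + B[1][1] = -2 + 1 = -1) = -1 (attained at k = 0)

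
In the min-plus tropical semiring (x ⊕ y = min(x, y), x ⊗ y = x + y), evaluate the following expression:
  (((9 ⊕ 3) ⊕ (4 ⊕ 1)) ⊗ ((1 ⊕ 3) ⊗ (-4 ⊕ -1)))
(((9 ⊕ 3) ⊕ (4 ⊕ 1)) ⊗ ((1 ⊕ 3) ⊗ (-4 ⊕ -1))) = -2

Expand innermost to outermost. Recall ⊕ takes the minimum of its arguments and ⊗ takes their sum. Working out the expression (((9 ⊕ 3) ⊕ (4 ⊕ 1)) ⊗ ((1 ⊕ 3) ⊗ (-4 ⊕ -1))) gives -2.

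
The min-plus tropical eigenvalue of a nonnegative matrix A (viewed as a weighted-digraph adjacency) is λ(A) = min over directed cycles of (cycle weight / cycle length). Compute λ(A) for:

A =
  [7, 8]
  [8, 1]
λ(A) = 1

Enumerate directed cycles and compute their means (weight / length). Sample:
  cycle 0 → 0: weight = 7, length = 1, mean = 7/1 ≈ 7.000
  cycle 1 → 1: weight = 1, length = 1, mean = 1/1 ≈ 1.000
  cycle 0 → 1 → 0: weight = 16, length = 2, mean = 16/2 ≈ 8.000
  cycle 1 → 0 → 1: weight = 16, length = 2, mean = 16/2 ≈ 8.000
Minimum mean = 1.000, attained e.g. along the cycle 1 → 1 with weight 1 and length 1. So λ(A) = 1/1 = 1.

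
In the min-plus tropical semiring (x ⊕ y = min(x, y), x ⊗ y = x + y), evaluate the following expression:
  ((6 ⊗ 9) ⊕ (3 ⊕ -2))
((6 ⊗ 9) ⊕ (3 ⊕ -2)) = -2

Expand innermost to outermost. Recall ⊕ takes the minimum of its arguments and ⊗ takes their sum. Working out the expression ((6 ⊗ 9) ⊕ (3 ⊕ -2)) gives -2.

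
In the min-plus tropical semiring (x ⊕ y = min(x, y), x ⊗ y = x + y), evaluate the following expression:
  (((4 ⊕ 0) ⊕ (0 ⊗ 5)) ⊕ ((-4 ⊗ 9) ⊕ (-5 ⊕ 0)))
(((4 ⊕ 0) ⊕ (0 ⊗ 5)) ⊕ ((-4 ⊗ 9) ⊕ (-5 ⊕ 0))) = -5

Expand innermost to outermost. Recall ⊕ takes the minimum of its arguments and ⊗ takes their sum. Working out the expression (((4 ⊕ 0) ⊕ (0 ⊗ 5)) ⊕ ((-4 ⊗ 9) ⊕ (-5 ⊕ 0))) gives -5.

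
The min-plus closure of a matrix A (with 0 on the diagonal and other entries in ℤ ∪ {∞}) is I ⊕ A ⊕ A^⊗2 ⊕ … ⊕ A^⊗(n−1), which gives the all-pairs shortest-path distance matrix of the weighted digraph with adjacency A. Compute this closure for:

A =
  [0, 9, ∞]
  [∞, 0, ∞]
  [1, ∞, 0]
Closure =
  [0, 9, ∞]
  [∞, 0, ∞]
  [1, 10, 0]

This is the Floyd-Warshall all-pairs shortest-path computation. For each intermediate vertex k = 0, 1, …, 2, update dist[i][j] ← min(dist[i][j], dist[i][k] + dist[k][j]). The final matrix gives, for each (i, j), the minimum total weight of any directed path from i to j (possibly empty when i = j).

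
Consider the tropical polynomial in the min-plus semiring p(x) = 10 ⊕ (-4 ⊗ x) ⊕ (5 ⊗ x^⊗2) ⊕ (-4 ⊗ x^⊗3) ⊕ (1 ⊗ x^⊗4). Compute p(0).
p(0) = -4

A tropical monomial a ⊗ x^⊗i evaluates to a + i · x. Evaluating each term at x = 0:
  Term 0 contributes 10 + 0 · 0 = 10
  Term 1 contributes -4 + 1 · 0 = -4
  Term 2 contributes 5 + 2 · 0 = 5
  Term 3 contributes -4 + 3 · 0 = -4
  Term 4 contributes 1 + 4 · 0 = 1
p(0) = ⊕ of these = min[10, -4, 5, -4, 1] = -4.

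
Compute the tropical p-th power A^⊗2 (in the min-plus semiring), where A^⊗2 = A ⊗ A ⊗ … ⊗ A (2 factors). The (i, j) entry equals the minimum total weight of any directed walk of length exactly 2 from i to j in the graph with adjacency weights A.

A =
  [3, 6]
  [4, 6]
A^⊗2 =
  [6, 9]
  [7, 10]

Each entry (A^⊗2)_ij equals the minimum over all length-2 walks i = v_0 → v_1 → … → v_2 = j of Σ_t A[v_t][v_{t+1}]. For example, for (i, j) = (0, 1) we minimise over 2 possible intermediate vertex sequences; the minimum is 9, attained along the walk 0 → 0 → 1.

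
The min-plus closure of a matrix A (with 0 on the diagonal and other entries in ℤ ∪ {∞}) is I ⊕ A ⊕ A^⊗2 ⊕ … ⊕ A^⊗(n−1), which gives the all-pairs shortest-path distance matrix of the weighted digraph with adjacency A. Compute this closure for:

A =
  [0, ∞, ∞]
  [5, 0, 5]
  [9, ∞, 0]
Closure =
  [0, ∞, ∞]
  [5, 0, 5]
  [9, ∞, 0]

This is the Floyd-Warshall all-pairs shortest-path computation. For each intermediate vertex k = 0, 1, …, 2, update dist[i][j] ← min(dist[i][j], dist[i][k] + dist[k][j]). The final matrix gives, for each (i, j), the minimum total weight of any directed path from i to j (possibly empty when i = j).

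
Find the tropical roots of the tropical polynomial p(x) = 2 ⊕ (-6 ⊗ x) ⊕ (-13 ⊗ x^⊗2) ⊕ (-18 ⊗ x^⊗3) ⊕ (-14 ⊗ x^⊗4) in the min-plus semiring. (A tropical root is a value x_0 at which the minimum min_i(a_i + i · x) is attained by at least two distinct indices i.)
Roots: {-4, 5, 7, 8}

Each tropical root is a break point of the lower envelope of the lines y = a_i + i · x (there are 5 lines, with slopes 0, 1, ..., 4). Only the lines that attain the minimum somewhere contribute to roots; other lines are dominated. Here the surviving (envelope) indices are i = 4, i = 3, i = 2, i = 1, i = 0.
Intersections between consecutive envelope lines give the roots: for adjacent envelope indices i < j the intersection is x = (a_i − a_j) / (j − i). Reading off the sorted break points: {-4, 5, 7, 8}.
Verification: at each break x_0, at least two indices attain the minimum of min_i(a_i + i · x_0).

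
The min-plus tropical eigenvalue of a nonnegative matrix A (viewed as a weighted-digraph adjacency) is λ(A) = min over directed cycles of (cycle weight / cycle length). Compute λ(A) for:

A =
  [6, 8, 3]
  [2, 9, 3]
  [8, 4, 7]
λ(A) = 3

Enumerate directed cycles and compute their means (weight / length). Sample:
  cycle 0 → 0: weight = 6, length = 1, mean = 6/1 ≈ 6.000
  cycle 1 → 1: weight = 9, length = 1, mean = 9/1 ≈ 9.000
  cycle 2 → 2: weight = 7, length = 1, mean = 7/1 ≈ 7.000
  cycle 0 → 1 → 0: weight = 10, length = 2, mean = 10/2 ≈ 5.000
  cycle 0 → 2 → 0: weight = 11, length = 2, mean = 11/2 ≈ 5.500
  cycle 1 → 0 → 1: weight = 10, length = 2, mean = 10/2 ≈ 5.000
Minimum mean = 3.000, attained e.g. along the cycle 0 → 2 → 1 → 0 with weight 9 and length 3. So λ(A) = 9/3 = 3.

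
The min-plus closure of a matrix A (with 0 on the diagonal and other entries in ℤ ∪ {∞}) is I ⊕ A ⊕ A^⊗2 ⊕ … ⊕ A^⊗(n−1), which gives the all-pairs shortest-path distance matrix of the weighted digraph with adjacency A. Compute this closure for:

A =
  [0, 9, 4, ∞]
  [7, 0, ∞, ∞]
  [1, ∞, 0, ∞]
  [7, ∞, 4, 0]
Closure =
  [0, 9, 4, ∞]
  [7, 0, 11, ∞]
  [1, 10, 0, ∞]
  [5, 14, 4, 0]

This is the Floyd-Warshall all-pairs shortest-path computation. For each intermediate vertex k = 0, 1, …, 3, update dist[i][j] ← min(dist[i][j], dist[i][k] + dist[k][j]). The final matrix gives, for each (i, j), the minimum total weight of any directed path from i to j (possibly empty when i = j).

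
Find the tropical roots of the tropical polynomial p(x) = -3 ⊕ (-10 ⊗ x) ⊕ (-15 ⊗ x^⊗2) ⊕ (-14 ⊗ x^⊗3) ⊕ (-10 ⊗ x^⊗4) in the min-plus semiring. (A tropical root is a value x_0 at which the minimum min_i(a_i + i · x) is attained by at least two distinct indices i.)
Roots: {-4, -1, 5, 7}

Each tropical root is a break point of the lower envelope of the lines y = a_i + i · x (there are 5 lines, with slopes 0, 1, ..., 4). Only the lines that attain the minimum somewhere contribute to roots; other lines are dominated. Here the surviving (envelope) indices are i = 4, i = 3, i = 2, i = 1, i = 0.
Intersections between consecutive envelope lines give the roots: for adjacent envelope indices i < j the intersection is x = (a_i − a_j) / (j − i). Reading off the sorted break points: {-4, -1, 5, 7}.
Verification: at each break x_0, at least two indices attain the minimum of min_i(a_i + i · x_0).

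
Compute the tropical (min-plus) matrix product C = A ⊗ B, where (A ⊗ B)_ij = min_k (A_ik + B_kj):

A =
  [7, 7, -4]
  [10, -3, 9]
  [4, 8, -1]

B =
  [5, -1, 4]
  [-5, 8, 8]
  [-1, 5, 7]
A ⊗ B =
  [-5, 1, 3]
  [-8, 5, 5]
  [-2, 3, 6]

Apply the min-plus product entry-by-entry:
  C[0][0] = min over k of (A[0][0] + B[0][0] = 7 + 5 = 12, A[0][1] + B[1][0] = 7 + -5 = 2, A[0][2] + B[2][0] = -4 + -1 = -5) = -5 (attained at k = 2)
  C[0][1] = min over k of (A[0][0] + B[0][1] = 7 + -1 = 6, A[0][1] + B[1][1] = 7 + 8 = 15, A[0][2] + B[2][1] = -4 + 5 = 1) = 1 (attained at k = 2)
  C[0][2] = min over k of (A[0][0] + B[0][2] = 7 + 4 = 11, A[0][1] + B[1][2] = 7 + 8 = 15, A[0][2] + B[2][2] = -4 + 7 = 3) = 3 (attained at k = 2)
  C[1][0] = min over k of (A[1][0] + B[0][0] = 10 + 5 = 15, A[1][1] + B[1][0] = -3 + -5 = -8, A[1][2] + B[2][0] = 9 + -1 = 8) = -8 (attained at k = 1)
  C[1][1] = min over k of (A[1][0] + B[0][1] = 10 + -1 = 9, A[1][1] + B[1][1] = -3 + 8 = 5, A[1][2] + B[2][1] = 9 + 5 = 14) = 5 (attained at k = 1)
  C[1][2] = min over k of (A[1][0] + B[0][2] = 10 + 4 = 14, A[1][1] + B[1][2] = -3 + 8 = 5, A[1][2] + B[2][2] = 9 + 7 = 16) = 5 (attained at k = 1)
  C[2][0] = min over k of (A[2][0] + B[0][0] = 4 + 5 = 9, A[2][1] + B[1][0] = 8 + -5 = 3, A[2][2] + B[2][0] = -1 + -1 = -2) = -2 (attained at k = 2)
  C[2][1] = min over k of (A[2][0] + B[0][1] = 4 + -1 = 3, A[2][1] + B[1][1] = 8 + 8 = 16, A[2][2] + B[2][1] = -1 + 5 = 4) = 3 (attained at k = 0)
  C[2][2] = min over k of (A[2][0] + B[0][2] = 4 + 4 = 8, A[2][1] + B[1][2] = 8 + 8 = 16, A[2][2] + B[2][2] = -1 + 7 = 6) = 6 (attained at k = 2)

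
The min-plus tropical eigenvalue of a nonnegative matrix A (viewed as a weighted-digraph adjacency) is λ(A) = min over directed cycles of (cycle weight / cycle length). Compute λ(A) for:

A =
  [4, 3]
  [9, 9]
λ(A) = 4

Enumerate directed cycles and compute their means (weight / length). Sample:
  cycle 0 → 0: weight = 4, length = 1, mean = 4/1 ≈ 4.000
  cycle 1 → 1: weight = 9, length = 1, mean = 9/1 ≈ 9.000
  cycle 0 → 1 → 0: weight = 12, length = 2, mean = 12/2 ≈ 6.000
  cycle 1 → 0 → 1: weight = 12, length = 2, mean = 12/2 ≈ 6.000
Minimum mean = 4.000, attained e.g. along the cycle 0 → 0 with weight 4 and length 1. So λ(A) = 4/1 = 4.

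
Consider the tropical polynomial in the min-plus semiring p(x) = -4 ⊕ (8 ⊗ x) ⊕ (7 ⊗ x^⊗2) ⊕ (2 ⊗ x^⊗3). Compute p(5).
p(5) = -4

A tropical monomial a ⊗ x^⊗i evaluates to a + i · x. Evaluating each term at x = 5:
  Term 0 contributes -4 + 0 · 5 = -4
  Term 1 contributes 8 + 1 · 5 = 13
  Term 2 contributes 7 + 2 · 5 = 17
  Term 3 contributes 2 + 3 · 5 = 17
p(5) = ⊕ of these = min[-4, 13, 17, 17] = -4.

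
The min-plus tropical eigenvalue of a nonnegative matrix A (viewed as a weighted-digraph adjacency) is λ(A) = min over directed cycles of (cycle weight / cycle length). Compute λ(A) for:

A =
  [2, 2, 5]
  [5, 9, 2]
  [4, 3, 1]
λ(A) = 1

Enumerate directed cycles and compute their means (weight / length). Sample:
  cycle 0 → 0: weight = 2, length = 1, mean = 2/1 ≈ 2.000
  cycle 1 → 1: weight = 9, length = 1, mean = 9/1 ≈ 9.000
  cycle 2 → 2: weight = 1, length = 1, mean = 1/1 ≈ 1.000
  cycle 0 → 1 → 0: weight = 7, length = 2, mean = 7/2 ≈ 3.500
  cycle 0 → 2 → 0: weight = 9, length = 2, mean = 9/2 ≈ 4.500
  cycle 1 → 0 → 1: weight = 7, length = 2, mean = 7/2 ≈ 3.500
Minimum mean = 1.000, attained e.g. along the cycle 2 → 2 with weight 1 and length 1. So λ(A) = 1/1 = 1.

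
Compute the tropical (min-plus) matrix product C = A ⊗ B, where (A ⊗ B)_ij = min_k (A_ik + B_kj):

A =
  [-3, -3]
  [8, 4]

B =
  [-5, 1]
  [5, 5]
A ⊗ B =
  [-8, -2]
  [3, 9]

Apply the min-plus product entry-by-entry:
  C[0][0] = min over k of (A[0][0] + B[0][0] = -3 + -5 = -8, A[0][1] + B[1][0] = -3 + 5 = 2) = -8 (attained at k = 0)
  C[0][1] = min over k of (A[0][0] + B[0][1] = -3 + 1 = -2, A[0][1] + B[1][1] = -3 + 5 = 2) = -2 (attained at k = 0)
  C[1][0] = min over k of (A[1][0] + B[0][0] = 8 + -5 = 3, A[1][1] + B[1][0] = 4 + 5 = 9) = 3 (attained at k = 0)
  C[1][1] = min over k of (A[1][0] + B[0][1] = 8 + 1 = 9, A[1][1] + B[1][1] = 4 + 5 = 9) = 9 (attained at k = 0)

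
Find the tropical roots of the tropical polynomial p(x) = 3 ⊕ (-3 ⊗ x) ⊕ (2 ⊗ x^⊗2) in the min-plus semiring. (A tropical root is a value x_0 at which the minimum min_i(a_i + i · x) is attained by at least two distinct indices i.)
Roots: {-5, 6}

Each tropical root is a break point of the lower envelope of the lines y = a_i + i · x (there are 3 lines, with slopes 0, 1, ..., 2). Only the lines that attain the minimum somewhere contribute to roots; other lines are dominated. Here the surviving (envelope) indices are i = 2, i = 1, i = 0.
Intersections between consecutive envelope lines give the roots: for adjacent envelope indices i < j the intersection is x = (a_i − a_j) / (j − i). Reading off the sorted break points: {-5, 6}.
Verification: at each break x_0, at least two indices attain the minimum of min_i(a_i + i · x_0).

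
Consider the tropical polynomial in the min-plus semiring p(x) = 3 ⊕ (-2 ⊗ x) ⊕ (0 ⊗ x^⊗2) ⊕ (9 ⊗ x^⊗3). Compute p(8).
p(8) = 3

A tropical monomial a ⊗ x^⊗i evaluates to a + i · x. Evaluating each term at x = 8:
  Term 0 contributes 3 + 0 · 8 = 3
  Term 1 contributes -2 + 1 · 8 = 6
  Term 2 contributes 0 + 2 · 8 = 16
  Term 3 contributes 9 + 3 · 8 = 33
p(8) = ⊕ of these = min[3, 6, 16, 33] = 3.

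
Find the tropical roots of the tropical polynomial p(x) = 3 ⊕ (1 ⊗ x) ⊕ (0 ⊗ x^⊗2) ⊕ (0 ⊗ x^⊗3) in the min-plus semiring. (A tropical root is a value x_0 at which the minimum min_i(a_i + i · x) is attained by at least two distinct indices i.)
Roots: {0, 1, 2}

Each tropical root is a break point of the lower envelope of the lines y = a_i + i · x (there are 4 lines, with slopes 0, 1, ..., 3). Only the lines that attain the minimum somewhere contribute to roots; other lines are dominated. Here the surviving (envelope) indices are i = 3, i = 2, i = 1, i = 0.
Intersections between consecutive envelope lines give the roots: for adjacent envelope indices i < j the intersection is x = (a_i − a_j) / (j − i). Reading off the sorted break points: {0, 1, 2}.
Verification: at each break x_0, at least two indices attain the minimum of min_i(a_i + i · x_0).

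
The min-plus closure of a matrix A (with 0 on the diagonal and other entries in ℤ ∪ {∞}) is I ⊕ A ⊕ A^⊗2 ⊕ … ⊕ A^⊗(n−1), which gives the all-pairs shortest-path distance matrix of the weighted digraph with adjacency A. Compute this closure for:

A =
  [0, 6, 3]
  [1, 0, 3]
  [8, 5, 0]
Closure =
  [0, 6, 3]
  [1, 0, 3]
  [6, 5, 0]

This is the Floyd-Warshall all-pairs shortest-path computation. For each intermediate vertex k = 0, 1, …, 2, update dist[i][j] ← min(dist[i][j], dist[i][k] + dist[k][j]). The final matrix gives, for each (i, j), the minimum total weight of any directed path from i to j (possibly empty when i = j).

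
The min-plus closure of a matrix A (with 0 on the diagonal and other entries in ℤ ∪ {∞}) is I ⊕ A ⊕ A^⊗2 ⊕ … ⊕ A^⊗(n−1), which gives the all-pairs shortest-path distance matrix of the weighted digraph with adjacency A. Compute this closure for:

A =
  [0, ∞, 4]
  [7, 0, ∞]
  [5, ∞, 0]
Closure =
  [0, ∞, 4]
  [7, 0, 11]
  [5, ∞, 0]

This is the Floyd-Warshall all-pairs shortest-path computation. For each intermediate vertex k = 0, 1, …, 2, update dist[i][j] ← min(dist[i][j], dist[i][k] + dist[k][j]). The final matrix gives, for each (i, j), the minimum total weight of any directed path from i to j (possibly empty when i = j).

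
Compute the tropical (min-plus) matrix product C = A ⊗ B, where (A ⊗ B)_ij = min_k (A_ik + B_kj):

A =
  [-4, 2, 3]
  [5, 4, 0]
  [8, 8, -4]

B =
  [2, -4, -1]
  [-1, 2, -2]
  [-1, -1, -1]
A ⊗ B =
  [-2, -8, -5]
  [-1, -1, -1]
  [-5, -5, -5]

Apply the min-plus product entry-by-entry:
  C[0][0] = min over k of (A[0][0] + B[0][0] = -4 + 2 = -2, A[0][1] + B[1][0] = 2 + -1 = 1, A[0][2] + B[2][0] = 3 + -1 = 2) = -2 (attained at k = 0)
  C[0][1] = min over k of (A[0][0] + B[0][1] = -4 + -4 = -8, A[0][1] + B[1][1] = 2 + 2 = 4, A[0][2] + B[2][1] = 3 + -1 = 2) = -8 (attained at k = 0)
  C[0][2] = min over k of (A[0][0] + B[0][2] = -4 + -1 = -5, A[0][1] + B[1][2] = 2 + -2 = 0, A[0][2] + B[2][2] = 3 + -1 = 2) = -5 (attained at k = 0)
  C[1][0] = min over k of (A[1][0] + B[0][0] = 5 + 2 = 7, A[1][1] + B[1][0] = 4 + -1 = 3, A[1][2] + B[2][0] = 0 + -1 = -1) = -1 (attained at k = 2)
  C[1][1] = min over k of (A[1][0] + B[0][1] = 5 + -4 = 1, A[1][1] + B[1][1] = 4 + 2 = 6, A[1][2] + B[2][1] = 0 + -1 = -1) = -1 (attained at k = 2)
  C[1][2] = min over k of (A[1][0] + B[0][2] = 5 + -1 = 4, A[1][1] + B[1][2] = 4 + -2 = 2, A[1][2] + B[2][2] = 0 + -1 = -1) = -1 (attained at k = 2)
  C[2][0] = min over k of (A[2][0] + B[0][0] = 8 + 2 = 10, A[2][1] + B[1][0] = 8 + -1 = 7, A[2][2] + B[2][0] = -4 + -1 = -5) = -5 (attained at k = 2)
  C[2][1] = min over k of (A[2][0] + B[0][1] = 8 + -4 = 4, A[2][1] + B[1][1] = 8 + 2 = 10, A[2][2] + B[2][1] = -4 + -1 = -5) = -5 (attained at k = 2)
  C[2][2] = min over k of (A[2][0] + B[0][2] = 8 + -1 = 7, A[2][1] + B[1][2] = 8 + -2 = 6, A[2][2] + B[2][2] = -4 + -1 = -5) = -5 (attained at k = 2)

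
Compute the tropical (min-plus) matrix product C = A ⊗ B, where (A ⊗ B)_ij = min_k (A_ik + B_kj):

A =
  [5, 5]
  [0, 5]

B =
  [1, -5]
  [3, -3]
A ⊗ B =
  [6, 0]
  [1, -5]

Apply the min-plus product entry-by-entry:
  C[0][0] = min over k of (A[0][0] + B[0][0] = 5 + 1 = 6, A[0][1] + B[1][0] = 5 + 3 = 8) = 6 (attained at k = 0)
  C[0][1] = min over k of (A[0][0] + B[0][1] = 5 + -5 = 0, A[0][1] + B[1][1] = 5 + -3 = 2) = 0 (attained at k = 0)
  C[1][0] = min over k of (A[1][0] + B[0][0] = 0 + 1 = 1, A[1][1] + B[1][0] = 5 + 3 = 8) = 1 (attained at k = 0)
  C[1][1] = min over k of (A[1][0] + B[0][1] = 0 + -5 = -5, A[1][1] + B[1][1] = 5 + -3 = 2) = -5 (attained at k = 0)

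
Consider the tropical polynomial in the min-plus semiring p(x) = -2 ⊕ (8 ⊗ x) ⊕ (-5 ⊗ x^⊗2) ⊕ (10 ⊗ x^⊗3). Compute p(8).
p(8) = -2

A tropical monomial a ⊗ x^⊗i evaluates to a + i · x. Evaluating each term at x = 8:
  Term 0 contributes -2 + 0 · 8 = -2
  Term 1 contributes 8 + 1 · 8 = 16
  Term 2 contributes -5 + 2 · 8 = 11
  Term 3 contributes 10 + 3 · 8 = 34
p(8) = ⊕ of these = min[-2, 16, 11, 34] = -2.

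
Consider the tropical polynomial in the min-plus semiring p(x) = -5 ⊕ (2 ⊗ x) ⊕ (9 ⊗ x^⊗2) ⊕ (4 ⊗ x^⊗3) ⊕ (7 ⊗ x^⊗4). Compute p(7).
p(7) = -5

A tropical monomial a ⊗ x^⊗i evaluates to a + i · x. Evaluating each term at x = 7:
  Term 0 contributes -5 + 0 · 7 = -5
  Term 1 contributes 2 + 1 · 7 = 9
  Term 2 contributes 9 + 2 · 7 = 23
  Term 3 contributes 4 + 3 · 7 = 25
  Term 4 contributes 7 + 4 · 7 = 35
p(7) = ⊕ of these = min[-5, 9, 23, 25, 35] = -5.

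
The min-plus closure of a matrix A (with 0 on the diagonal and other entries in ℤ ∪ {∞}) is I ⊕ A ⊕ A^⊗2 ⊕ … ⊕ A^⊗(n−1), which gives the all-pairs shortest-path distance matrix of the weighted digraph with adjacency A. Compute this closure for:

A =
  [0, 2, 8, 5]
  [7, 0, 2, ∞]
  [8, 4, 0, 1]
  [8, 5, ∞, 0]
Closure =
  [0, 2, 4, 5]
  [7, 0, 2, 3]
  [8, 4, 0, 1]
  [8, 5, 7, 0]

This is the Floyd-Warshall all-pairs shortest-path computation. For each intermediate vertex k = 0, 1, …, 3, update dist[i][j] ← min(dist[i][j], dist[i][k] + dist[k][j]). The final matrix gives, for each (i, j), the minimum total weight of any directed path from i to j (possibly empty when i = j).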